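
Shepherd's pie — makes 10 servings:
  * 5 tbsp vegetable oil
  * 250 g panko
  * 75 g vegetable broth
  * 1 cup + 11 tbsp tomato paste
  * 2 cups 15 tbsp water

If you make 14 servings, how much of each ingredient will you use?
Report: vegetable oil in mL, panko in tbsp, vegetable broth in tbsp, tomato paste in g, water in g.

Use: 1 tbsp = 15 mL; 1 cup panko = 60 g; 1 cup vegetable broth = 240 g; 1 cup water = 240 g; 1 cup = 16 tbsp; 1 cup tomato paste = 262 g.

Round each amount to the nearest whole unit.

vegetable oil: 105 mL; panko: 93 tbsp; vegetable broth: 7 tbsp; tomato paste: 619 g; water: 987 g

Scaling factor: 14/10 = 7/5 = 1.4.
vegetable oil: 5 tbsp × 7/5 × 15 mL/tbsp = 105 mL
panko: 250 g × 7/5 ÷ 60 g/cup × 16 tbsp/cup ≈ 93 tbsp
vegetable broth: 75 g × 7/5 ÷ 240 g/cup × 16 tbsp/cup = 7 tbsp
tomato paste: (1 cup + 11 tbsp = 1.6875 cup) × 7/5 × 262 g/cup ≈ 619 g
water: (2 cup + 15 tbsp = 2.9375 cup) × 7/5 × 240 g/cup = 987 g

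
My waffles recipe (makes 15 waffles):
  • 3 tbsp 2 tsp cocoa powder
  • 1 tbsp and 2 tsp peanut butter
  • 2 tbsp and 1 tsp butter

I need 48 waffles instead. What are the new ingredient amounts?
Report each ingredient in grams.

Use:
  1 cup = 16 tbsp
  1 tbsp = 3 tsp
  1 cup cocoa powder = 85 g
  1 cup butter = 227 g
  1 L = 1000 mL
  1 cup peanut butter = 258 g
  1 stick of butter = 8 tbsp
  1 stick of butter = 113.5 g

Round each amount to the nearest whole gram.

Scaling factor: 48/15 = 16/5 = 3.2.
cocoa powder: (3 tbsp + 2 tsp = 11/3 tbsp) × 16/5 ÷ 16 tbsp/cup × 85 g/cup ≈ 62 g
peanut butter: (1 tbsp + 2 tsp = 5/3 tbsp) × 16/5 ÷ 16 tbsp/cup × 258 g/cup = 86 g
butter: (2 tbsp + 1 tsp = 7/3 tbsp) × 16/5 ÷ 8 tbsp/stick × 113.5 g/stick ≈ 106 g

cocoa powder: 62 g; peanut butter: 86 g; butter: 106 g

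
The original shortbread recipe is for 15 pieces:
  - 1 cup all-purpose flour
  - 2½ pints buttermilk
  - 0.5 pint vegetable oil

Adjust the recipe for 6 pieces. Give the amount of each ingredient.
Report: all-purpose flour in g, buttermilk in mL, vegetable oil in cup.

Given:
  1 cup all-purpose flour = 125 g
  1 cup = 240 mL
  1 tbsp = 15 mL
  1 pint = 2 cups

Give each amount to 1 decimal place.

Scaling factor: 6/15 = 2/5 = 0.4.
all-purpose flour: 1 cup × 2/5 × 125 g/cup = 50.0 g
buttermilk: 2.5 pint × 2/5 × 2 cup/pint × 240 mL/cup = 480.0 mL
vegetable oil: 0.5 pint × 2/5 × 2 cup/pint = 0.4 cup

all-purpose flour: 50.0 g; buttermilk: 480.0 mL; vegetable oil: 0.4 cup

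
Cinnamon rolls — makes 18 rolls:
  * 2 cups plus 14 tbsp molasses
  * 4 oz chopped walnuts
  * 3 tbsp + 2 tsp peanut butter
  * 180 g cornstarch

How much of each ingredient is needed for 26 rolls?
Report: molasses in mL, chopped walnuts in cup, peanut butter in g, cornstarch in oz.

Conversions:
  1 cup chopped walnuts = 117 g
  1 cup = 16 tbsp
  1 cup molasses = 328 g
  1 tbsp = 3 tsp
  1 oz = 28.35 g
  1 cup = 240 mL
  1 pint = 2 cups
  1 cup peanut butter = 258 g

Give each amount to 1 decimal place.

Scaling factor: 26/18 = 13/9.
molasses: (2 cup + 14 tbsp = 2.875 cup) × 13/9 × 240 mL/cup ≈ 996.7 mL
chopped walnuts: 4 oz × 13/9 × 28.35 g/oz ÷ 117 g/cup = 1.4 cup
peanut butter: (3 tbsp + 2 tsp = 11/3 tbsp) × 13/9 ÷ 16 tbsp/cup × 258 g/cup ≈ 85.4 g
cornstarch: 180 g × 13/9 ÷ 28.35 g/oz ≈ 9.2 oz

molasses: 996.7 mL; chopped walnuts: 1.4 cup; peanut butter: 85.4 g; cornstarch: 9.2 oz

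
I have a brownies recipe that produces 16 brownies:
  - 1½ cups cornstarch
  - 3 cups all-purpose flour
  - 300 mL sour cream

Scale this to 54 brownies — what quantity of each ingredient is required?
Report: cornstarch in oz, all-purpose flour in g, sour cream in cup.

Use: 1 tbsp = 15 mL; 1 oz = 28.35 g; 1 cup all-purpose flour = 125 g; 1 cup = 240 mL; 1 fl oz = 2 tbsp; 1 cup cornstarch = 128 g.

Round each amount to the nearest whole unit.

cornstarch: 23 oz; all-purpose flour: 1266 g; sour cream: 4 cup

Scaling factor: 54/16 = 27/8 = 3.375.
cornstarch: 1.5 cup × 27/8 × 128 g/cup ÷ 28.35 g/oz ≈ 23 oz
all-purpose flour: 3 cup × 27/8 × 125 g/cup ≈ 1266 g
sour cream: 300 mL × 27/8 ÷ 240 mL/cup ≈ 4 cup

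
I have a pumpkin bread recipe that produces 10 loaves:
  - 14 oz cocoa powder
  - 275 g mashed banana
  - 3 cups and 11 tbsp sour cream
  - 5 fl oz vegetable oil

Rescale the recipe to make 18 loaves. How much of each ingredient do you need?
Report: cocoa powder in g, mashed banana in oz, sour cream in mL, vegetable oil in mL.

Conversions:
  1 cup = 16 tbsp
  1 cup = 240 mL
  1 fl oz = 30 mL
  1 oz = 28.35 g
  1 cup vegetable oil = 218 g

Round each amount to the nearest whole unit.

Scaling factor: 18/10 = 9/5 = 1.8.
cocoa powder: 14 oz × 9/5 × 28.35 g/oz ≈ 714 g
mashed banana: 275 g × 9/5 ÷ 28.35 g/oz ≈ 17 oz
sour cream: (3 cup + 11 tbsp = 3.6875 cup) × 9/5 × 240 mL/cup = 1593 mL
vegetable oil: 5 fl oz × 9/5 × 30 mL/fl oz = 270 mL

cocoa powder: 714 g; mashed banana: 17 oz; sour cream: 1593 mL; vegetable oil: 270 mL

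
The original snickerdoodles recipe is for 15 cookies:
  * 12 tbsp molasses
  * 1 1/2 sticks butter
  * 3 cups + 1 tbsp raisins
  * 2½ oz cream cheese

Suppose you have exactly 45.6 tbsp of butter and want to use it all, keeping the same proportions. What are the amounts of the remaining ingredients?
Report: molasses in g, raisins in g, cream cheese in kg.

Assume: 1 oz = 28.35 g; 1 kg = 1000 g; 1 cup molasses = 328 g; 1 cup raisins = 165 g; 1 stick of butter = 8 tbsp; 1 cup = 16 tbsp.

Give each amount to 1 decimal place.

molasses: 934.8 g; raisins: 1920.2 g; cream cheese: 0.3 kg

The original recipe has 12 tbsp of butter, so the scaling factor is 45.6 ÷ 12 = 19/5 = 3.8.
molasses: 12 tbsp × 19/5 ÷ 16 tbsp/cup × 328 g/cup = 934.8 g
raisins: (3 cup + 1 tbsp = 3.0625 cup) × 19/5 × 165 g/cup ≈ 1920.2 g
cream cheese: 2.5 oz × 19/5 × 28.35 g/oz ÷ 1000 g/kg ≈ 0.3 kg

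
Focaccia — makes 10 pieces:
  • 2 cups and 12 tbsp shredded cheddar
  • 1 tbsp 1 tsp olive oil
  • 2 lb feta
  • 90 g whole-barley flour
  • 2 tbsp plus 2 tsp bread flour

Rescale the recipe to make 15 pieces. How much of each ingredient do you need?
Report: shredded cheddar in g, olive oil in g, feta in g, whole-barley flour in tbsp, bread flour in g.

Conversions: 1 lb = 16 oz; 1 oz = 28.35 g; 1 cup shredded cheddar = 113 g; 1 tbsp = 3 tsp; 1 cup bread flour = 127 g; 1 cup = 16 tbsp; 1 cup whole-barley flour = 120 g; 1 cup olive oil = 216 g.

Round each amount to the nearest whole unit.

shredded cheddar: 466 g; olive oil: 27 g; feta: 1361 g; whole-barley flour: 18 tbsp; bread flour: 32 g

Scaling factor: 15/10 = 3/2 = 1.5.
shredded cheddar: (2 cup + 12 tbsp = 2.75 cup) × 3/2 × 113 g/cup ≈ 466 g
olive oil: (1 tbsp + 1 tsp = 4/3 tbsp) × 3/2 ÷ 16 tbsp/cup × 216 g/cup = 27 g
feta: 2 lb × 3/2 × 16 oz/lb × 28.35 g/oz ≈ 1361 g
whole-barley flour: 90 g × 3/2 ÷ 120 g/cup × 16 tbsp/cup = 18 tbsp
bread flour: (2 tbsp + 2 tsp = 8/3 tbsp) × 3/2 ÷ 16 tbsp/cup × 127 g/cup ≈ 32 g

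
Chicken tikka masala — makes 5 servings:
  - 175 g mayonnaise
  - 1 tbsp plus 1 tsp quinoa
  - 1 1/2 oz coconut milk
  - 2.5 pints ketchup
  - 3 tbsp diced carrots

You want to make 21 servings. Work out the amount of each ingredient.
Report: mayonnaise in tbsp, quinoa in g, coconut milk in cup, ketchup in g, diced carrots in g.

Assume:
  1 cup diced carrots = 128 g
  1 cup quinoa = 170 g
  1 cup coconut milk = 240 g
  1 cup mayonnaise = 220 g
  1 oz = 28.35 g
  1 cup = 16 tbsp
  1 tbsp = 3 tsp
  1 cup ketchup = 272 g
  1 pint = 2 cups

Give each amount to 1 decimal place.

Scaling factor: 21/5 = 4.2.
mayonnaise: 175 g × 21/5 ÷ 220 g/cup × 16 tbsp/cup ≈ 53.5 tbsp
quinoa: (1 tbsp + 1 tsp = 4/3 tbsp) × 21/5 ÷ 16 tbsp/cup × 170 g/cup = 59.5 g
coconut milk: 1.5 oz × 21/5 × 28.35 g/oz ÷ 240 g/cup ≈ 0.7 cup
ketchup: 2.5 pint × 21/5 × 2 cup/pint × 272 g/cup = 5712.0 g
diced carrots: 3 tbsp × 21/5 ÷ 16 tbsp/cup × 128 g/cup = 100.8 g

mayonnaise: 53.5 tbsp; quinoa: 59.5 g; coconut milk: 0.7 cup; ketchup: 5712.0 g; diced carrots: 100.8 g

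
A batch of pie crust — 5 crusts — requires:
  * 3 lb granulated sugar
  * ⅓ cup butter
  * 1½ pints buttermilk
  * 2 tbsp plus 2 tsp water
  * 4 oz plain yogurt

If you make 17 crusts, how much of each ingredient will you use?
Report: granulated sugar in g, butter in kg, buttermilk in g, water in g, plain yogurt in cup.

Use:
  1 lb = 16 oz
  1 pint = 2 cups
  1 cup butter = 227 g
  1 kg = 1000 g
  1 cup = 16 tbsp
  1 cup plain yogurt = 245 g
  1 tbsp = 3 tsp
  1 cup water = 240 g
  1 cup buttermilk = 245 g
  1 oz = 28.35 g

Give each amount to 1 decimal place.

granulated sugar: 4626.7 g; butter: 0.3 kg; buttermilk: 2499.0 g; water: 136.0 g; plain yogurt: 1.6 cup

Scaling factor: 17/5 = 3.4.
granulated sugar: 3 lb × 17/5 × 16 oz/lb × 28.35 g/oz ≈ 4626.7 g
butter: 1/3 cup × 17/5 × 227 g/cup ÷ 1000 g/kg ≈ 0.3 kg
buttermilk: 1.5 pint × 17/5 × 2 cup/pint × 245 g/cup = 2499.0 g
water: (2 tbsp + 2 tsp = 8/3 tbsp) × 17/5 ÷ 16 tbsp/cup × 240 g/cup = 136.0 g
plain yogurt: 4 oz × 17/5 × 28.35 g/oz ÷ 245 g/cup ≈ 1.6 cup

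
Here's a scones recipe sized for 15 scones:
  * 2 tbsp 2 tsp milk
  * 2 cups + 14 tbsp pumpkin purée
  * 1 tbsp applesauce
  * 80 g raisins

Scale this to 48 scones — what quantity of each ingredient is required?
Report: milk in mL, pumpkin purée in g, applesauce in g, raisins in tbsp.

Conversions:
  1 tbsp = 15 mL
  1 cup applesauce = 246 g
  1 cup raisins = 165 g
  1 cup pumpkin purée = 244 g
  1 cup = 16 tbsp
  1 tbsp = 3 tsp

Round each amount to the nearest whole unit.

Scaling factor: 48/15 = 16/5 = 3.2.
milk: (2 tbsp + 2 tsp = 8/3 tbsp) × 16/5 × 15 mL/tbsp = 128 mL
pumpkin purée: (2 cup + 14 tbsp = 2.875 cup) × 16/5 × 244 g/cup ≈ 2245 g
applesauce: 1 tbsp × 16/5 ÷ 16 tbsp/cup × 246 g/cup ≈ 49 g
raisins: 80 g × 16/5 ÷ 165 g/cup × 16 tbsp/cup ≈ 25 tbsp

milk: 128 mL; pumpkin purée: 2245 g; applesauce: 49 g; raisins: 25 tbsp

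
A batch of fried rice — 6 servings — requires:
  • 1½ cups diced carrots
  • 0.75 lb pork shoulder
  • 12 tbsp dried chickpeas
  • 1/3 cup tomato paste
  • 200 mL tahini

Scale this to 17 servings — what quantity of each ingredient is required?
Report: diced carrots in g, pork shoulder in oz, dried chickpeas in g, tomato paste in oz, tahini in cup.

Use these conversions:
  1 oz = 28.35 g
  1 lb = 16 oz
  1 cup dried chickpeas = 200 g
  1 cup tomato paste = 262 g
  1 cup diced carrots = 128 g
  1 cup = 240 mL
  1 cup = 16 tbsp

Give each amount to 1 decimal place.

diced carrots: 544.0 g; pork shoulder: 34.0 oz; dried chickpeas: 425.0 g; tomato paste: 8.7 oz; tahini: 2.4 cup

Scaling factor: 17/6.
diced carrots: 1.5 cup × 17/6 × 128 g/cup = 544.0 g
pork shoulder: 0.75 lb × 17/6 × 16 oz/lb = 34.0 oz
dried chickpeas: 12 tbsp × 17/6 ÷ 16 tbsp/cup × 200 g/cup = 425.0 g
tomato paste: 1/3 cup × 17/6 × 262 g/cup ÷ 28.35 g/oz ≈ 8.7 oz
tahini: 200 mL × 17/6 ÷ 240 mL/cup ≈ 2.4 cup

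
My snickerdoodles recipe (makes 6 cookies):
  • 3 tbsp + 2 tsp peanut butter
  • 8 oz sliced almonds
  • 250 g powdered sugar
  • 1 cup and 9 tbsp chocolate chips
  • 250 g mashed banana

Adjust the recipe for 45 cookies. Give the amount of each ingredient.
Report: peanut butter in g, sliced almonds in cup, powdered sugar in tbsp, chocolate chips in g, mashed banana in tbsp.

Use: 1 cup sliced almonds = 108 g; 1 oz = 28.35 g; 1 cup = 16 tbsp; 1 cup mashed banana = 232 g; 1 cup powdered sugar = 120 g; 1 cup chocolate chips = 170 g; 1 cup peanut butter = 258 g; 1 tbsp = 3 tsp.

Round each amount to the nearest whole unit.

Scaling factor: 45/6 = 15/2 = 7.5.
peanut butter: (3 tbsp + 2 tsp = 11/3 tbsp) × 15/2 ÷ 16 tbsp/cup × 258 g/cup ≈ 443 g
sliced almonds: 8 oz × 15/2 × 28.35 g/oz ÷ 108 g/cup ≈ 16 cup
powdered sugar: 250 g × 15/2 ÷ 120 g/cup × 16 tbsp/cup = 250 tbsp
chocolate chips: (1 cup + 9 tbsp = 1.5625 cup) × 15/2 × 170 g/cup ≈ 1992 g
mashed banana: 250 g × 15/2 ÷ 232 g/cup × 16 tbsp/cup ≈ 129 tbsp

peanut butter: 443 g; sliced almonds: 16 cup; powdered sugar: 250 tbsp; chocolate chips: 1992 g; mashed banana: 129 tbsp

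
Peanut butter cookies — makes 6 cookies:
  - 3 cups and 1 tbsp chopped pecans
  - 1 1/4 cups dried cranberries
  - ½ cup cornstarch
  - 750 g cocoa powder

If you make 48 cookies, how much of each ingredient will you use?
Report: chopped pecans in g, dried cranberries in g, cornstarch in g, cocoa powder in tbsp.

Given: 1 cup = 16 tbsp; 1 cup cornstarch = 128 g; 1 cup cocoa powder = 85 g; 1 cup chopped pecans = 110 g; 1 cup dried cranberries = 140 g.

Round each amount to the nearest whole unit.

chopped pecans: 2695 g; dried cranberries: 1400 g; cornstarch: 512 g; cocoa powder: 1129 tbsp

Scaling factor: 48/6 = 8.
chopped pecans: (3 cup + 1 tbsp = 3.0625 cup) × 8 × 110 g/cup = 2695 g
dried cranberries: 1.25 cup × 8 × 140 g/cup = 1400 g
cornstarch: 0.5 cup × 8 × 128 g/cup = 512 g
cocoa powder: 750 g × 8 ÷ 85 g/cup × 16 tbsp/cup ≈ 1129 tbsp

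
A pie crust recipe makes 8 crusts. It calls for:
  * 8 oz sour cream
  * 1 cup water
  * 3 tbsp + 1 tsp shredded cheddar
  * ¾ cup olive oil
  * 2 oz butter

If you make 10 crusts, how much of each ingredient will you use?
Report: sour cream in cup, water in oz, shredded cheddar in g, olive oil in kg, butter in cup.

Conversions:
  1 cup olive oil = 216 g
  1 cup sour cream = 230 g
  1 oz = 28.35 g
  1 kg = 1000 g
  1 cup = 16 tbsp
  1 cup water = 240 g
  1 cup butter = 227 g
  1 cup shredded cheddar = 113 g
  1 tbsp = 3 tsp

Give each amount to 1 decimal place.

Scaling factor: 10/8 = 5/4 = 1.25.
sour cream: 8 oz × 5/4 × 28.35 g/oz ÷ 230 g/cup ≈ 1.2 cup
water: 1 cup × 5/4 × 240 g/cup ÷ 28.35 g/oz ≈ 10.6 oz
shredded cheddar: (3 tbsp + 1 tsp = 10/3 tbsp) × 5/4 ÷ 16 tbsp/cup × 113 g/cup ≈ 29.4 g
olive oil: 0.75 cup × 5/4 × 216 g/cup ÷ 1000 g/kg ≈ 0.2 kg
butter: 2 oz × 5/4 × 28.35 g/oz ÷ 227 g/cup ≈ 0.3 cup

sour cream: 1.2 cup; water: 10.6 oz; shredded cheddar: 29.4 g; olive oil: 0.2 kg; butter: 0.3 cup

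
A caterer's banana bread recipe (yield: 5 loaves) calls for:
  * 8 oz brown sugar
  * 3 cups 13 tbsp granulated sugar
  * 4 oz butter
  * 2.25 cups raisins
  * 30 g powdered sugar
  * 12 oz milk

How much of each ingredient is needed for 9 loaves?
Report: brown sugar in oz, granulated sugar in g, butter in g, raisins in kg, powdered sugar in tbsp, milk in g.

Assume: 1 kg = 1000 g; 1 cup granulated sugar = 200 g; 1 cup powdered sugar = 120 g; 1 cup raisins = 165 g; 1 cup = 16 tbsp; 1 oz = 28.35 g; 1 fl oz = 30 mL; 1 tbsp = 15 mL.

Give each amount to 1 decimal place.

brown sugar: 14.4 oz; granulated sugar: 1372.5 g; butter: 204.1 g; raisins: 0.7 kg; powdered sugar: 7.2 tbsp; milk: 612.4 g

Scaling factor: 9/5 = 1.8.
brown sugar: 8 oz × 9/5 = 14.4 oz
granulated sugar: (3 cup + 13 tbsp = 3.8125 cup) × 9/5 × 200 g/cup = 1372.5 g
butter: 4 oz × 9/5 × 28.35 g/oz ≈ 204.1 g
raisins: 2.25 cup × 9/5 × 165 g/cup ÷ 1000 g/kg ≈ 0.7 kg
powdered sugar: 30 g × 9/5 ÷ 120 g/cup × 16 tbsp/cup = 7.2 tbsp
milk: 12 oz × 9/5 × 28.35 g/oz ≈ 612.4 g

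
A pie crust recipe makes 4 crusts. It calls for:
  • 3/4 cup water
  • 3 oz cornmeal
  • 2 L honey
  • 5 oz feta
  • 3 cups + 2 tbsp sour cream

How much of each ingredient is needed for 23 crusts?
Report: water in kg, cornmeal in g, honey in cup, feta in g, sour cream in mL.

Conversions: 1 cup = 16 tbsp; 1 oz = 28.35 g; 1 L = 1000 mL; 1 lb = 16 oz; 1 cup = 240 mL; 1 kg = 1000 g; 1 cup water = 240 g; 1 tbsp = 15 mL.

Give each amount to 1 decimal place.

Scaling factor: 23/4 = 5.75.
water: 0.75 cup × 23/4 × 240 g/cup ÷ 1000 g/kg ≈ 1.0 kg
cornmeal: 3 oz × 23/4 × 28.35 g/oz ≈ 489.0 g
honey: 2 L × 23/4 × 1000 mL/L ÷ 240 mL/cup ≈ 47.9 cup
feta: 5 oz × 23/4 × 28.35 g/oz ≈ 815.1 g
sour cream: (3 cup + 2 tbsp = 3.125 cup) × 23/4 × 240 mL/cup = 4312.5 mL

water: 1.0 kg; cornmeal: 489.0 g; honey: 47.9 cup; feta: 815.1 g; sour cream: 4312.5 mL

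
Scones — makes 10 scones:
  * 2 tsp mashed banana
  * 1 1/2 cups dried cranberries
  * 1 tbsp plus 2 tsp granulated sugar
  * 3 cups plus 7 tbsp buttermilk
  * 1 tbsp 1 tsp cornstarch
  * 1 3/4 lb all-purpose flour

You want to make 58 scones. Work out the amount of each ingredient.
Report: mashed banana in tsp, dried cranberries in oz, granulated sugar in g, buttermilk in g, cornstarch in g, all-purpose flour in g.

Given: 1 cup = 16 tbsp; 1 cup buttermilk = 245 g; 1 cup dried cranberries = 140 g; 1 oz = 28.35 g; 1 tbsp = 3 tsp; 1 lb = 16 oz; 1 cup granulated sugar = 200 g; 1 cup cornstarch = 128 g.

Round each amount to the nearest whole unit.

Scaling factor: 58/10 = 29/5 = 5.8.
mashed banana: 2 tsp × 29/5 ≈ 12 tsp
dried cranberries: 1.5 cup × 29/5 × 140 g/cup ÷ 28.35 g/oz ≈ 43 oz
granulated sugar: (1 tbsp + 2 tsp = 5/3 tbsp) × 29/5 ÷ 16 tbsp/cup × 200 g/cup ≈ 121 g
buttermilk: (3 cup + 7 tbsp = 3.4375 cup) × 29/5 × 245 g/cup ≈ 4885 g
cornstarch: (1 tbsp + 1 tsp = 4/3 tbsp) × 29/5 ÷ 16 tbsp/cup × 128 g/cup ≈ 62 g
all-purpose flour: 1.75 lb × 29/5 × 16 oz/lb × 28.35 g/oz ≈ 4604 g

mashed banana: 12 tsp; dried cranberries: 43 oz; granulated sugar: 121 g; buttermilk: 4885 g; cornstarch: 62 g; all-purpose flour: 4604 g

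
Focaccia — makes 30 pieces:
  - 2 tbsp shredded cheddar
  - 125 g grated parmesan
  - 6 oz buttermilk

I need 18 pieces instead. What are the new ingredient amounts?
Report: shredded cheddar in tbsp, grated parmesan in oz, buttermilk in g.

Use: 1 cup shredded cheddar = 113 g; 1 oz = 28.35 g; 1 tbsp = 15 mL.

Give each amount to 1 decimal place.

shredded cheddar: 1.2 tbsp; grated parmesan: 2.6 oz; buttermilk: 102.1 g

Scaling factor: 18/30 = 3/5 = 0.6.
shredded cheddar: 2 tbsp × 3/5 = 1.2 tbsp
grated parmesan: 125 g × 3/5 ÷ 28.35 g/oz ≈ 2.6 oz
buttermilk: 6 oz × 3/5 × 28.35 g/oz ≈ 102.1 g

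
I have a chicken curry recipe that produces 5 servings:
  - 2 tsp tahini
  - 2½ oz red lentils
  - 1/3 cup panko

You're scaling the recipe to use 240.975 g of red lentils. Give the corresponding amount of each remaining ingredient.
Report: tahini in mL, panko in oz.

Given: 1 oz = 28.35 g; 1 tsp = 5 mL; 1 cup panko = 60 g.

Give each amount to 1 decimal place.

tahini: 34.0 mL; panko: 2.4 oz

The original recipe has 70.875 g of red lentils, so the scaling factor is 240.975 ÷ 70.875 = 17/5 = 3.4.
tahini: 2 tsp × 17/5 × 5 mL/tsp = 34.0 mL
panko: 1/3 cup × 17/5 × 60 g/cup ÷ 28.35 g/oz ≈ 2.4 oz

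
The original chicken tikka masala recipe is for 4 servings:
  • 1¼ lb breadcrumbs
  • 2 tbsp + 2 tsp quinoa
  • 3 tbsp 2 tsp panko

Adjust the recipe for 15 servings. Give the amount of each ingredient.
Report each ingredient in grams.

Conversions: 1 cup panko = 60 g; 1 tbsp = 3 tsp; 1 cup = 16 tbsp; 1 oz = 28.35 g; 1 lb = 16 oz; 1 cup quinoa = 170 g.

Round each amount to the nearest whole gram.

Scaling factor: 15/4 = 3.75.
breadcrumbs: 1.25 lb × 15/4 × 16 oz/lb × 28.35 g/oz ≈ 2126 g
quinoa: (2 tbsp + 2 tsp = 8/3 tbsp) × 15/4 ÷ 16 tbsp/cup × 170 g/cup ≈ 106 g
panko: (3 tbsp + 2 tsp = 11/3 tbsp) × 15/4 ÷ 16 tbsp/cup × 60 g/cup ≈ 52 g

breadcrumbs: 2126 g; quinoa: 106 g; panko: 52 g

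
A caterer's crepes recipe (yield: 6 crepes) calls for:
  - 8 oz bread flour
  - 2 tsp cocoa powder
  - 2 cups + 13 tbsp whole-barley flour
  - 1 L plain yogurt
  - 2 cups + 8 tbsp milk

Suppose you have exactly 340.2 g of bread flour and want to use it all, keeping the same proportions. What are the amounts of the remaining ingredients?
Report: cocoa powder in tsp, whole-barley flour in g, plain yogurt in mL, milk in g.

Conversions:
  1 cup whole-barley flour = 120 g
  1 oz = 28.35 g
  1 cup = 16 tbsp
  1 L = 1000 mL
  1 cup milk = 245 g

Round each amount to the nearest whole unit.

The original recipe has 226.8 g of bread flour, so the scaling factor is 340.2 ÷ 226.8 = 3/2 = 1.5.
cocoa powder: 2 tsp × 3/2 = 3 tsp
whole-barley flour: (2 cup + 13 tbsp = 2.8125 cup) × 3/2 × 120 g/cup ≈ 506 g
plain yogurt: 1 L × 3/2 × 1000 mL/L = 1500 mL
milk: (2 cup + 8 tbsp = 2.5 cup) × 3/2 × 245 g/cup ≈ 919 g

cocoa powder: 3 tsp; whole-barley flour: 506 g; plain yogurt: 1500 mL; milk: 919 g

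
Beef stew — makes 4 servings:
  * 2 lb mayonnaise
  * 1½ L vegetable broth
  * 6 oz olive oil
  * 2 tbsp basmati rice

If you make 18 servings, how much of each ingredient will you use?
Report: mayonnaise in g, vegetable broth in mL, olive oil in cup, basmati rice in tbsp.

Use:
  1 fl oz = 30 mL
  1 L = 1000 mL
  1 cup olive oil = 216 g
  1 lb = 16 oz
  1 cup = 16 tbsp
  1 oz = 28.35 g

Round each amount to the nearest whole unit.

mayonnaise: 4082 g; vegetable broth: 6750 mL; olive oil: 4 cup; basmati rice: 9 tbsp

Scaling factor: 18/4 = 9/2 = 4.5.
mayonnaise: 2 lb × 9/2 × 16 oz/lb × 28.35 g/oz ≈ 4082 g
vegetable broth: 1.5 L × 9/2 × 1000 mL/L = 6750 mL
olive oil: 6 oz × 9/2 × 28.35 g/oz ÷ 216 g/cup ≈ 4 cup
basmati rice: 2 tbsp × 9/2 = 9 tbsp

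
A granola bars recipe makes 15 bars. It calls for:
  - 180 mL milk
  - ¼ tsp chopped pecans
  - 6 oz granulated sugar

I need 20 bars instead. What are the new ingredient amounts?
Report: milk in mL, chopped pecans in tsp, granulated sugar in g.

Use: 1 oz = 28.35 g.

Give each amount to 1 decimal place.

milk: 240.0 mL; chopped pecans: 0.3 tsp; granulated sugar: 226.8 g

Scaling factor: 20/15 = 4/3.
milk: 180 mL × 4/3 = 240.0 mL
chopped pecans: 0.25 tsp × 4/3 ≈ 0.3 tsp
granulated sugar: 6 oz × 4/3 × 28.35 g/oz = 226.8 g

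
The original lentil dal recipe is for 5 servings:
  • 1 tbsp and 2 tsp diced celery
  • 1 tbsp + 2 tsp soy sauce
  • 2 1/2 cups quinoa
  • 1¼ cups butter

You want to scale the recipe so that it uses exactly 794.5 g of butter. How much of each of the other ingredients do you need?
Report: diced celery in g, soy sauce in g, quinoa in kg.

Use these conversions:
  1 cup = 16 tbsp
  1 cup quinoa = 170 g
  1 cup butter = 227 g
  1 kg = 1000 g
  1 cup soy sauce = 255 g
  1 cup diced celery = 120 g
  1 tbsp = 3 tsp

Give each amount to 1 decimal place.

The original recipe has 283.75 g of butter, so the scaling factor is 794.5 ÷ 283.75 = 14/5 = 2.8.
diced celery: (1 tbsp + 2 tsp = 5/3 tbsp) × 14/5 ÷ 16 tbsp/cup × 120 g/cup = 35.0 g
soy sauce: (1 tbsp + 2 tsp = 5/3 tbsp) × 14/5 ÷ 16 tbsp/cup × 255 g/cup ≈ 74.4 g
quinoa: 2.5 cup × 14/5 × 170 g/cup ÷ 1000 g/kg ≈ 1.2 kg

diced celery: 35.0 g; soy sauce: 74.4 g; quinoa: 1.2 kg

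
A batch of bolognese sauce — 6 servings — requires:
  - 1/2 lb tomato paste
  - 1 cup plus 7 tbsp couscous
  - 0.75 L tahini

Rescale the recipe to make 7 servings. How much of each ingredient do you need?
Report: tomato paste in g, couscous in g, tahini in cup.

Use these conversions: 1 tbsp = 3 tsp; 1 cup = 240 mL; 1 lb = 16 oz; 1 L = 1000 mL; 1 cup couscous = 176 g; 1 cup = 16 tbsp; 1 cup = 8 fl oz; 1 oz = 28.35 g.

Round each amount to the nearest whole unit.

Scaling factor: 7/6.
tomato paste: 0.5 lb × 7/6 × 16 oz/lb × 28.35 g/oz ≈ 265 g
couscous: (1 cup + 7 tbsp = 1.4375 cup) × 7/6 × 176 g/cup ≈ 295 g
tahini: 0.75 L × 7/6 × 1000 mL/L ÷ 240 mL/cup ≈ 4 cup

tomato paste: 265 g; couscous: 295 g; tahini: 4 cup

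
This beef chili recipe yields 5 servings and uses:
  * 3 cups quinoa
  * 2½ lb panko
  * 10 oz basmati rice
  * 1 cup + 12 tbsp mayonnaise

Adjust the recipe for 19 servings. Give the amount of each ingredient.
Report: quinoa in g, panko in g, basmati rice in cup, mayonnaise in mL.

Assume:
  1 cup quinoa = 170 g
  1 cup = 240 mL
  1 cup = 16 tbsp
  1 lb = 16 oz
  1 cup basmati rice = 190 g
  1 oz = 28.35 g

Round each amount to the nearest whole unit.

quinoa: 1938 g; panko: 4309 g; basmati rice: 6 cup; mayonnaise: 1596 mL

Scaling factor: 19/5 = 3.8.
quinoa: 3 cup × 19/5 × 170 g/cup = 1938 g
panko: 2.5 lb × 19/5 × 16 oz/lb × 28.35 g/oz ≈ 4309 g
basmati rice: 10 oz × 19/5 × 28.35 g/oz ÷ 190 g/cup ≈ 6 cup
mayonnaise: (1 cup + 12 tbsp = 1.75 cup) × 19/5 × 240 mL/cup = 1596 mL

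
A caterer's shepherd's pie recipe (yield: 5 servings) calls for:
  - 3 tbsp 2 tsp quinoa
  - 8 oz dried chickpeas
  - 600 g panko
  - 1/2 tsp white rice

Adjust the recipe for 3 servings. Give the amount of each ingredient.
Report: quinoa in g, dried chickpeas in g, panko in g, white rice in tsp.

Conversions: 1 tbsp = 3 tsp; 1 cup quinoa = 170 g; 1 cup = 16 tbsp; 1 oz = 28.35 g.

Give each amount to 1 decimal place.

Scaling factor: 3/5 = 0.6.
quinoa: (3 tbsp + 2 tsp = 11/3 tbsp) × 3/5 ÷ 16 tbsp/cup × 170 g/cup ≈ 23.4 g
dried chickpeas: 8 oz × 3/5 × 28.35 g/oz ≈ 136.1 g
panko: 600 g × 3/5 = 360.0 g
white rice: 0.5 tsp × 3/5 = 0.3 tsp

quinoa: 23.4 g; dried chickpeas: 136.1 g; panko: 360.0 g; white rice: 0.3 tsp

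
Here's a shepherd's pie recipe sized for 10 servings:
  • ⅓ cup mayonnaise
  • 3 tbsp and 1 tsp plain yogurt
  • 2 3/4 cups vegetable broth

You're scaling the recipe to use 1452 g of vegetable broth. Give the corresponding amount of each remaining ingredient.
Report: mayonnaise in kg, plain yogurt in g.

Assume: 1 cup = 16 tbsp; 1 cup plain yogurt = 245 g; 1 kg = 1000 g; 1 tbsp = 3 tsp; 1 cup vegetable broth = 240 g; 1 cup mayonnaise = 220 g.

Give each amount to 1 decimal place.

mayonnaise: 0.2 kg; plain yogurt: 112.3 g

The original recipe has 660 g of vegetable broth, so the scaling factor is 1452 ÷ 660 = 11/5 = 2.2.
mayonnaise: 1/3 cup × 11/5 × 220 g/cup ÷ 1000 g/kg ≈ 0.2 kg
plain yogurt: (3 tbsp + 1 tsp = 10/3 tbsp) × 11/5 ÷ 16 tbsp/cup × 245 g/cup ≈ 112.3 g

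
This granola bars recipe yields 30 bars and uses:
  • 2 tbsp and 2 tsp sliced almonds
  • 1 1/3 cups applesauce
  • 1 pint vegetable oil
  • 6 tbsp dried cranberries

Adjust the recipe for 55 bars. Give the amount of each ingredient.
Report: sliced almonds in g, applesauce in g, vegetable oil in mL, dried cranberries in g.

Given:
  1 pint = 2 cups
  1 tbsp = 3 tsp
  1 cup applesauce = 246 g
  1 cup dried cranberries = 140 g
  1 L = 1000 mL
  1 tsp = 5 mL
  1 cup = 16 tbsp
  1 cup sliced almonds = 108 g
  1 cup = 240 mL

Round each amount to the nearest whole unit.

sliced almonds: 33 g; applesauce: 601 g; vegetable oil: 880 mL; dried cranberries: 96 g

Scaling factor: 55/30 = 11/6.
sliced almonds: (2 tbsp + 2 tsp = 8/3 tbsp) × 11/6 ÷ 16 tbsp/cup × 108 g/cup = 33 g
applesauce: 4/3 cup × 11/6 × 246 g/cup ≈ 601 g
vegetable oil: 1 pint × 11/6 × 2 cup/pint × 240 mL/cup = 880 mL
dried cranberries: 6 tbsp × 11/6 ÷ 16 tbsp/cup × 140 g/cup ≈ 96 g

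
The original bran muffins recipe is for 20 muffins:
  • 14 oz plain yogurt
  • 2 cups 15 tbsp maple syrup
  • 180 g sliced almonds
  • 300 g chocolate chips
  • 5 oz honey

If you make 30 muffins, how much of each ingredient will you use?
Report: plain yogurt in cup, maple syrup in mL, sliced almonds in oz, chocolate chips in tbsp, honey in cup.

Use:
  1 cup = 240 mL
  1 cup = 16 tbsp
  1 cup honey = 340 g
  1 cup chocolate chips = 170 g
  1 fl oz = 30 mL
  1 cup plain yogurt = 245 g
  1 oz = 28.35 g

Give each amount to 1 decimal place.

Scaling factor: 30/20 = 3/2 = 1.5.
plain yogurt: 14 oz × 3/2 × 28.35 g/oz ÷ 245 g/cup ≈ 2.4 cup
maple syrup: (2 cup + 15 tbsp = 2.9375 cup) × 3/2 × 240 mL/cup = 1057.5 mL
sliced almonds: 180 g × 3/2 ÷ 28.35 g/oz ≈ 9.5 oz
chocolate chips: 300 g × 3/2 ÷ 170 g/cup × 16 tbsp/cup ≈ 42.4 tbsp
honey: 5 oz × 3/2 × 28.35 g/oz ÷ 340 g/cup ≈ 0.6 cup

plain yogurt: 2.4 cup; maple syrup: 1057.5 mL; sliced almonds: 9.5 oz; chocolate chips: 42.4 tbsp; honey: 0.6 cup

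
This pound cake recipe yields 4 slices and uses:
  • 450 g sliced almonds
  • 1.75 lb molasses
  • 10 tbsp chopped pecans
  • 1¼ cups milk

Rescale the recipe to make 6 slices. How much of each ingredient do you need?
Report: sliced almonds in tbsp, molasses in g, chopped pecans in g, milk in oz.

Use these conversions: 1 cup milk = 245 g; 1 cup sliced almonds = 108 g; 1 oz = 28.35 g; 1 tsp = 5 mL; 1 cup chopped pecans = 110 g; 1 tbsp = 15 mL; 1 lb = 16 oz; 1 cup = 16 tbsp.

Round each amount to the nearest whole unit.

Scaling factor: 6/4 = 3/2 = 1.5.
sliced almonds: 450 g × 3/2 ÷ 108 g/cup × 16 tbsp/cup = 100 tbsp
molasses: 1.75 lb × 3/2 × 16 oz/lb × 28.35 g/oz ≈ 1191 g
chopped pecans: 10 tbsp × 3/2 ÷ 16 tbsp/cup × 110 g/cup ≈ 103 g
milk: 1.25 cup × 3/2 × 245 g/cup ÷ 28.35 g/oz ≈ 16 oz

sliced almonds: 100 tbsp; molasses: 1191 g; chopped pecans: 103 g; milk: 16 oz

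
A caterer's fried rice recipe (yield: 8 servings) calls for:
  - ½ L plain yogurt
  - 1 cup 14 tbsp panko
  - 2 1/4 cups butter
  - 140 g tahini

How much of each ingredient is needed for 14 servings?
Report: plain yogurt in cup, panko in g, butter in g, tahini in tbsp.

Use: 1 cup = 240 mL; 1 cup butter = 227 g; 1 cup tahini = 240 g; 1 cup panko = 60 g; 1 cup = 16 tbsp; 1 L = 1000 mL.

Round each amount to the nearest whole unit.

plain yogurt: 4 cup; panko: 197 g; butter: 894 g; tahini: 16 tbsp

Scaling factor: 14/8 = 7/4 = 1.75.
plain yogurt: 0.5 L × 7/4 × 1000 mL/L ÷ 240 mL/cup ≈ 4 cup
panko: (1 cup + 14 tbsp = 1.875 cup) × 7/4 × 60 g/cup ≈ 197 g
butter: 2.25 cup × 7/4 × 227 g/cup ≈ 894 g
tahini: 140 g × 7/4 ÷ 240 g/cup × 16 tbsp/cup ≈ 16 tbsp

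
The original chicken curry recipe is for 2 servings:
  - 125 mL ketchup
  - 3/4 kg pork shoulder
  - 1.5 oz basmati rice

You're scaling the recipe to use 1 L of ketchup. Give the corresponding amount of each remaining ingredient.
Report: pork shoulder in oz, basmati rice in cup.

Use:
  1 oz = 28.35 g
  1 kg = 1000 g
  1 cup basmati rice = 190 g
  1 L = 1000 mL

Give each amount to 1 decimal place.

The original recipe has 0.125 L of ketchup, so the scaling factor is 1 ÷ 0.125 = 8.
pork shoulder: 0.75 kg × 8 × 1000 g/kg ÷ 28.35 g/oz ≈ 211.6 oz
basmati rice: 1.5 oz × 8 × 28.35 g/oz ÷ 190 g/cup ≈ 1.8 cup

pork shoulder: 211.6 oz; basmati rice: 1.8 cup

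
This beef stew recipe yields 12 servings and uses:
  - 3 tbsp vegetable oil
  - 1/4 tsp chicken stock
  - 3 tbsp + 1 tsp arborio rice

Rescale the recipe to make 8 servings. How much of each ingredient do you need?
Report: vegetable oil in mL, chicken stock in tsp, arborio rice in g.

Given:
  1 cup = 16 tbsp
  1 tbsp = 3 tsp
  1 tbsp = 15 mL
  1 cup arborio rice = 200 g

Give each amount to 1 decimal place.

vegetable oil: 30.0 mL; chicken stock: 0.2 tsp; arborio rice: 27.8 g

Scaling factor: 8/12 = 2/3.
vegetable oil: 3 tbsp × 2/3 × 15 mL/tbsp = 30.0 mL
chicken stock: 0.25 tsp × 2/3 ≈ 0.2 tsp
arborio rice: (3 tbsp + 1 tsp = 10/3 tbsp) × 2/3 ÷ 16 tbsp/cup × 200 g/cup ≈ 27.8 g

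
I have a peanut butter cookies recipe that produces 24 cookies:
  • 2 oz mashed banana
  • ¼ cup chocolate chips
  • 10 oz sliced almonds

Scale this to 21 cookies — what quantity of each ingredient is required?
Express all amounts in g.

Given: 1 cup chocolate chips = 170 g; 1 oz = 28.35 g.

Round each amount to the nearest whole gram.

mashed banana: 50 g; chocolate chips: 37 g; sliced almonds: 248 g

Scaling factor: 21/24 = 7/8 = 0.875.
mashed banana: 2 oz × 7/8 × 28.35 g/oz ≈ 50 g
chocolate chips: 0.25 cup × 7/8 × 170 g/cup ≈ 37 g
sliced almonds: 10 oz × 7/8 × 28.35 g/oz ≈ 248 g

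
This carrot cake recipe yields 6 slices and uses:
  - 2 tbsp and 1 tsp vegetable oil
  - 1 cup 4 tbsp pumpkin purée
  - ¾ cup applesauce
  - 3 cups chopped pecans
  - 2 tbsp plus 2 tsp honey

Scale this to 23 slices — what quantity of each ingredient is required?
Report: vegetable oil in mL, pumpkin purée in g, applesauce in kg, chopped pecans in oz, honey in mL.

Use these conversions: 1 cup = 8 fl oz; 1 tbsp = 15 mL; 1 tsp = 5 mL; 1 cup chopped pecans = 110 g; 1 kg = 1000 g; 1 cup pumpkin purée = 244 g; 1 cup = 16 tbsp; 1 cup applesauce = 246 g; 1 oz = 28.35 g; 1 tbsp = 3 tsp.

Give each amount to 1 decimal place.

Scaling factor: 23/6.
vegetable oil: (2 tbsp + 1 tsp = 7/3 tbsp) × 23/6 × 15 mL/tbsp ≈ 134.2 mL
pumpkin purée: (1 cup + 4 tbsp = 1.25 cup) × 23/6 × 244 g/cup ≈ 1169.2 g
applesauce: 0.75 cup × 23/6 × 246 g/cup ÷ 1000 g/kg ≈ 0.7 kg
chopped pecans: 3 cup × 23/6 × 110 g/cup ÷ 28.35 g/oz ≈ 44.6 oz
honey: (2 tbsp + 2 tsp = 8/3 tbsp) × 23/6 × 15 mL/tbsp ≈ 153.3 mL

vegetable oil: 134.2 mL; pumpkin purée: 1169.2 g; applesauce: 0.7 kg; chopped pecans: 44.6 oz; honey: 153.3 mL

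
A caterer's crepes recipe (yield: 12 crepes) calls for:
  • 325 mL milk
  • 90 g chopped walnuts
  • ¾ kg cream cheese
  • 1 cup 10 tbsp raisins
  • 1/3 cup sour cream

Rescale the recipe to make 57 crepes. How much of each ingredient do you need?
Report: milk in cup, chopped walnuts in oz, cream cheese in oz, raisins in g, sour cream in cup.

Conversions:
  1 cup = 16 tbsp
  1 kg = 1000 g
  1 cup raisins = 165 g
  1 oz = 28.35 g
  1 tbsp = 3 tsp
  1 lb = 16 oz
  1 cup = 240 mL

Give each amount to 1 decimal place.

Scaling factor: 57/12 = 19/4 = 4.75.
milk: 325 mL × 19/4 ÷ 240 mL/cup ≈ 6.4 cup
chopped walnuts: 90 g × 19/4 ÷ 28.35 g/oz ≈ 15.1 oz
cream cheese: 0.75 kg × 19/4 × 1000 g/kg ÷ 28.35 g/oz ≈ 125.7 oz
raisins: (1 cup + 10 tbsp = 1.625 cup) × 19/4 × 165 g/cup ≈ 1273.6 g
sour cream: 1/3 cup × 19/4 ≈ 1.6 cup

milk: 6.4 cup; chopped walnuts: 15.1 oz; cream cheese: 125.7 oz; raisins: 1273.6 g; sour cream: 1.6 cup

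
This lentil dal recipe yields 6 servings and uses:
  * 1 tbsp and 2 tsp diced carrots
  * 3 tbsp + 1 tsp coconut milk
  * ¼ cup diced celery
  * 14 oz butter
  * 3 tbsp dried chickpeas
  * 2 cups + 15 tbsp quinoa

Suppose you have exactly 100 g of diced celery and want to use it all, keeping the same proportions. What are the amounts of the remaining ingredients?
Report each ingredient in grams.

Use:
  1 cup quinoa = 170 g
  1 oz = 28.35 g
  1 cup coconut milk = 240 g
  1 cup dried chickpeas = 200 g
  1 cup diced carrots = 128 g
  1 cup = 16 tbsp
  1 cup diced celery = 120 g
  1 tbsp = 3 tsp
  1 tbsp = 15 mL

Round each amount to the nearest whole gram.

The original recipe has 30 g of diced celery, so the scaling factor is 100 ÷ 30 = 10/3.
diced carrots: (1 tbsp + 2 tsp = 5/3 tbsp) × 10/3 ÷ 16 tbsp/cup × 128 g/cup ≈ 44 g
coconut milk: (3 tbsp + 1 tsp = 10/3 tbsp) × 10/3 ÷ 16 tbsp/cup × 240 g/cup ≈ 167 g
butter: 14 oz × 10/3 × 28.35 g/oz = 1323 g
dried chickpeas: 3 tbsp × 10/3 ÷ 16 tbsp/cup × 200 g/cup = 125 g
quinoa: (2 cup + 15 tbsp = 2.9375 cup) × 10/3 × 170 g/cup ≈ 1665 g

diced carrots: 44 g; coconut milk: 167 g; butter: 1323 g; dried chickpeas: 125 g; quinoa: 1665 g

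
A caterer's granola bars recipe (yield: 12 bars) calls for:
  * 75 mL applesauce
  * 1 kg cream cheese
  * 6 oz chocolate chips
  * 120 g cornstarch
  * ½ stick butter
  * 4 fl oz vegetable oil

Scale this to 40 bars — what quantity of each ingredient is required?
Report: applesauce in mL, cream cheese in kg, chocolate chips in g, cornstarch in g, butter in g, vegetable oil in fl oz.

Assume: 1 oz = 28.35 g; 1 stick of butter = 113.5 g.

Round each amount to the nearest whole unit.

applesauce: 250 mL; cream cheese: 3 kg; chocolate chips: 567 g; cornstarch: 400 g; butter: 189 g; vegetable oil: 13 fl oz

Scaling factor: 40/12 = 10/3.
applesauce: 75 mL × 10/3 = 250 mL
cream cheese: 1 kg × 10/3 ≈ 3 kg
chocolate chips: 6 oz × 10/3 × 28.35 g/oz = 567 g
cornstarch: 120 g × 10/3 = 400 g
butter: 0.5 stick × 10/3 × 113.5 g/stick ≈ 189 g
vegetable oil: 4 fl oz × 10/3 ≈ 13 fl oz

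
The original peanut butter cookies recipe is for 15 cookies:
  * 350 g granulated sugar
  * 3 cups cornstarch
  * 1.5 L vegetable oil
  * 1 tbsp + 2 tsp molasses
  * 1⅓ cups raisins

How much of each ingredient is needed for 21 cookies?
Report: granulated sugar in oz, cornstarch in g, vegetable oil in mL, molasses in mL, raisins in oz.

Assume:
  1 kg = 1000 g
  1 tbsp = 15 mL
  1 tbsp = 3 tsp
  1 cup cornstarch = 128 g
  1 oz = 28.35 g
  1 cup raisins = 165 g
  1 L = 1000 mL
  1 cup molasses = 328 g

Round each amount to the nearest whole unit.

Scaling factor: 21/15 = 7/5 = 1.4.
granulated sugar: 350 g × 7/5 ÷ 28.35 g/oz ≈ 17 oz
cornstarch: 3 cup × 7/5 × 128 g/cup ≈ 538 g
vegetable oil: 1.5 L × 7/5 × 1000 mL/L = 2100 mL
molasses: (1 tbsp + 2 tsp = 5/3 tbsp) × 7/5 × 15 mL/tbsp = 35 mL
raisins: 4/3 cup × 7/5 × 165 g/cup ÷ 28.35 g/oz ≈ 11 oz

granulated sugar: 17 oz; cornstarch: 538 g; vegetable oil: 2100 mL; molasses: 35 mL; raisins: 11 oz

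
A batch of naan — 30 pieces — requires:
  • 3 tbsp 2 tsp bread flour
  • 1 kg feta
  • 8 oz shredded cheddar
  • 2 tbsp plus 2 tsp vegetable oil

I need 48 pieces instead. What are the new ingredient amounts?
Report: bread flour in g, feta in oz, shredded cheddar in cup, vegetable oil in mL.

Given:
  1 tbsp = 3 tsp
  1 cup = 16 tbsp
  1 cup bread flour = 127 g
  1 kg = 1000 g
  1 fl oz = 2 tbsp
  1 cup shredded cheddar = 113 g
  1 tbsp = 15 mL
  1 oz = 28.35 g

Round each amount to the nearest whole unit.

Scaling factor: 48/30 = 8/5 = 1.6.
bread flour: (3 tbsp + 2 tsp = 11/3 tbsp) × 8/5 ÷ 16 tbsp/cup × 127 g/cup ≈ 47 g
feta: 1 kg × 8/5 × 1000 g/kg ÷ 28.35 g/oz ≈ 56 oz
shredded cheddar: 8 oz × 8/5 × 28.35 g/oz ÷ 113 g/cup ≈ 3 cup
vegetable oil: (2 tbsp + 2 tsp = 8/3 tbsp) × 8/5 × 15 mL/tbsp = 64 mL

bread flour: 47 g; feta: 56 oz; shredded cheddar: 3 cup; vegetable oil: 64 mL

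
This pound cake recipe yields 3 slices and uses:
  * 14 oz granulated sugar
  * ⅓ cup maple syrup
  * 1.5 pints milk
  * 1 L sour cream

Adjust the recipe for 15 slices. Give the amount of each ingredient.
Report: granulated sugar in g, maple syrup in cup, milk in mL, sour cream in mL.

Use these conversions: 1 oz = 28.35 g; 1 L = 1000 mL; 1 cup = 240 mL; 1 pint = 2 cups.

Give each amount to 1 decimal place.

Scaling factor: 15/3 = 5.
granulated sugar: 14 oz × 5 × 28.35 g/oz = 1984.5 g
maple syrup: 1/3 cup × 5 ≈ 1.7 cup
milk: 1.5 pint × 5 × 2 cup/pint × 240 mL/cup = 3600.0 mL
sour cream: 1 L × 5 × 1000 mL/L = 5000.0 mL

granulated sugar: 1984.5 g; maple syrup: 1.7 cup; milk: 3600.0 mL; sour cream: 5000.0 mL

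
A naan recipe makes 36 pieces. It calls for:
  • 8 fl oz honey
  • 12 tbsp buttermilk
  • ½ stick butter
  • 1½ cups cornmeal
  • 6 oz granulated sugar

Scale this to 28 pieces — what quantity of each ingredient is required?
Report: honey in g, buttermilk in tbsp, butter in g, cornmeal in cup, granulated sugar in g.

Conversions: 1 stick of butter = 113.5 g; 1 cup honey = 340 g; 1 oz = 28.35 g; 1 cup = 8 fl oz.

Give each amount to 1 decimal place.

Scaling factor: 28/36 = 7/9.
honey: 8 fl oz × 7/9 ÷ 8 fl oz/cup × 340 g/cup ≈ 264.4 g
buttermilk: 12 tbsp × 7/9 ≈ 9.3 tbsp
butter: 0.5 stick × 7/9 × 113.5 g/stick ≈ 44.1 g
cornmeal: 1.5 cup × 7/9 ≈ 1.2 cup
granulated sugar: 6 oz × 7/9 × 28.35 g/oz = 132.3 g

honey: 264.4 g; buttermilk: 9.3 tbsp; butter: 44.1 g; cornmeal: 1.2 cup; granulated sugar: 132.3 g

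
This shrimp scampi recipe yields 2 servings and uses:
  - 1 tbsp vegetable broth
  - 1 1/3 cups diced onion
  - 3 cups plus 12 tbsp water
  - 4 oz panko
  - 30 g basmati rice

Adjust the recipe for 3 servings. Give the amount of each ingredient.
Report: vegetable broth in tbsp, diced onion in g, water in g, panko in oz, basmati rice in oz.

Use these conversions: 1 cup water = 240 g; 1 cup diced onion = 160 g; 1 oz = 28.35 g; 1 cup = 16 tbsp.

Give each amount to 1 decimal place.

Scaling factor: 3/2 = 1.5.
vegetable broth: 1 tbsp × 3/2 = 1.5 tbsp
diced onion: 4/3 cup × 3/2 × 160 g/cup = 320.0 g
water: (3 cup + 12 tbsp = 3.75 cup) × 3/2 × 240 g/cup = 1350.0 g
panko: 4 oz × 3/2 = 6.0 oz
basmati rice: 30 g × 3/2 ÷ 28.35 g/oz ≈ 1.6 oz

vegetable broth: 1.5 tbsp; diced onion: 320.0 g; water: 1350.0 g; panko: 6.0 oz; basmati rice: 1.6 oz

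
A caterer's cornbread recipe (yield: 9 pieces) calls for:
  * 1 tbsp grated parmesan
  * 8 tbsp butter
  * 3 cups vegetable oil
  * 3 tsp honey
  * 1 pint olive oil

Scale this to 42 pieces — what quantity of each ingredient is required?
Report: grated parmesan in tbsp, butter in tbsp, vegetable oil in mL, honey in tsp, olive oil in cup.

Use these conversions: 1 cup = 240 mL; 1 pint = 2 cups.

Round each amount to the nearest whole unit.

Scaling factor: 42/9 = 14/3.
grated parmesan: 1 tbsp × 14/3 ≈ 5 tbsp
butter: 8 tbsp × 14/3 ≈ 37 tbsp
vegetable oil: 3 cup × 14/3 × 240 mL/cup = 3360 mL
honey: 3 tsp × 14/3 = 14 tsp
olive oil: 1 pint × 14/3 × 2 cup/pint ≈ 9 cup

grated parmesan: 5 tbsp; butter: 37 tbsp; vegetable oil: 3360 mL; honey: 14 tsp; olive oil: 9 cup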